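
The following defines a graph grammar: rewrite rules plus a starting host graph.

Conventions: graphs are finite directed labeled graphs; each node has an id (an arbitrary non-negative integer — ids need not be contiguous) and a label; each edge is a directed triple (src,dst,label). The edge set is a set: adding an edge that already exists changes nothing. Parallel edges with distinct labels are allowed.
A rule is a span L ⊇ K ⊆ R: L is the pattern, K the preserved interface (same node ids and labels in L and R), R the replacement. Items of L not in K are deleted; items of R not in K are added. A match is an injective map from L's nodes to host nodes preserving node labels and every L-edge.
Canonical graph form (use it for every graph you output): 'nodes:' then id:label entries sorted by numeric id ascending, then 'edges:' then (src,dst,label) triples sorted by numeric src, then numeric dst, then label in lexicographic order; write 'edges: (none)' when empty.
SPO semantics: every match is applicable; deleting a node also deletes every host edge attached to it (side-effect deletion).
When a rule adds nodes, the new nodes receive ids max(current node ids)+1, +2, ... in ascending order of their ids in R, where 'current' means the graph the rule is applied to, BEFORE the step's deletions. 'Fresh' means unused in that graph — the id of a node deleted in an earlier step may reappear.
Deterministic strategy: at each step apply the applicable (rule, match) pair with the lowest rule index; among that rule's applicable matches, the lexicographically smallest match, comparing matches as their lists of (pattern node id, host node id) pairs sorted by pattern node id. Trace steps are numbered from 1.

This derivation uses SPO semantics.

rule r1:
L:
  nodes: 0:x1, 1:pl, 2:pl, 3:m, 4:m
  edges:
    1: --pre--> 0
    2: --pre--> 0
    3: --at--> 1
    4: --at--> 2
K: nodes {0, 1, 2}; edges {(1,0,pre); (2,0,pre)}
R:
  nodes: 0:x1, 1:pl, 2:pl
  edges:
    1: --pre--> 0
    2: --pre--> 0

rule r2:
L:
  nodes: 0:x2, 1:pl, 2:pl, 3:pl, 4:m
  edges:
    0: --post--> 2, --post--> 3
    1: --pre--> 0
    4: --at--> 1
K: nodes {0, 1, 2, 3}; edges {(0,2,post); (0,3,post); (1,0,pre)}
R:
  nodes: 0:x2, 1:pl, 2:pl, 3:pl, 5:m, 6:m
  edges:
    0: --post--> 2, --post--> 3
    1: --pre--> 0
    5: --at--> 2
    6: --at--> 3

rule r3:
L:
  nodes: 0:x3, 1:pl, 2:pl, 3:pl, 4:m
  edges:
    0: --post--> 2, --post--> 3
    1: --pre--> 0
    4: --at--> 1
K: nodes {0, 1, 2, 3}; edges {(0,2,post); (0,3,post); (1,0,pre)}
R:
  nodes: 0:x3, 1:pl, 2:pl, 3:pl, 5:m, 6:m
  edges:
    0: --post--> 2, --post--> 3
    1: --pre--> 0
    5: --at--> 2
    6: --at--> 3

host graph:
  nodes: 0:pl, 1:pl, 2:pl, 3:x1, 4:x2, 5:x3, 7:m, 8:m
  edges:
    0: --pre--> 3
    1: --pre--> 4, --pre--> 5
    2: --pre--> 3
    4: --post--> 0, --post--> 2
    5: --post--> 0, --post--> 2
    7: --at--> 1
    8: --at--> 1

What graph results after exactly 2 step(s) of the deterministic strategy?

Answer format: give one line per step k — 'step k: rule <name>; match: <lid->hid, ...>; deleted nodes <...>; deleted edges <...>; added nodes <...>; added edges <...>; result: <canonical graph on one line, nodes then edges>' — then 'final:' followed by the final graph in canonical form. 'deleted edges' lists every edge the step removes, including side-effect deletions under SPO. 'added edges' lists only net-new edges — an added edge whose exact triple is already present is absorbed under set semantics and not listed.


step 1: rule r2; match: 0->4, 1->1, 2->0, 3->2, 4->7; deleted nodes 7; deleted edges (7,1,at); added nodes 9, 10; added edges (9,0,at); (10,2,at); result: nodes: 0:pl, 1:pl, 2:pl, 3:x1, 4:x2, 5:x3, 8:m, 9:m, 10:m edges: (0,3,pre); (1,4,pre); (1,5,pre); (2,3,pre); (4,0,post); (4,2,post); (5,0,post); (5,2,post); (8,1,at); (9,0,at); (10,2,at)
step 2: rule r1; match: 0->3, 1->0, 2->2, 3->9, 4->10; deleted nodes 9, 10; deleted edges (9,0,at); (10,2,at); added nodes (none); added edges (none); result: nodes: 0:pl, 1:pl, 2:pl, 3:x1, 4:x2, 5:x3, 8:m edges: (0,3,pre); (1,4,pre); (1,5,pre); (2,3,pre); (4,0,post); (4,2,post); (5,0,post); (5,2,post); (8,1,at)
final:
nodes: 0:pl, 1:pl, 2:pl, 3:x1, 4:x2, 5:x3, 8:m
edges: (0,3,pre); (1,4,pre); (1,5,pre); (2,3,pre); (4,0,post); (4,2,post); (5,0,post); (5,2,post); (8,1,at)


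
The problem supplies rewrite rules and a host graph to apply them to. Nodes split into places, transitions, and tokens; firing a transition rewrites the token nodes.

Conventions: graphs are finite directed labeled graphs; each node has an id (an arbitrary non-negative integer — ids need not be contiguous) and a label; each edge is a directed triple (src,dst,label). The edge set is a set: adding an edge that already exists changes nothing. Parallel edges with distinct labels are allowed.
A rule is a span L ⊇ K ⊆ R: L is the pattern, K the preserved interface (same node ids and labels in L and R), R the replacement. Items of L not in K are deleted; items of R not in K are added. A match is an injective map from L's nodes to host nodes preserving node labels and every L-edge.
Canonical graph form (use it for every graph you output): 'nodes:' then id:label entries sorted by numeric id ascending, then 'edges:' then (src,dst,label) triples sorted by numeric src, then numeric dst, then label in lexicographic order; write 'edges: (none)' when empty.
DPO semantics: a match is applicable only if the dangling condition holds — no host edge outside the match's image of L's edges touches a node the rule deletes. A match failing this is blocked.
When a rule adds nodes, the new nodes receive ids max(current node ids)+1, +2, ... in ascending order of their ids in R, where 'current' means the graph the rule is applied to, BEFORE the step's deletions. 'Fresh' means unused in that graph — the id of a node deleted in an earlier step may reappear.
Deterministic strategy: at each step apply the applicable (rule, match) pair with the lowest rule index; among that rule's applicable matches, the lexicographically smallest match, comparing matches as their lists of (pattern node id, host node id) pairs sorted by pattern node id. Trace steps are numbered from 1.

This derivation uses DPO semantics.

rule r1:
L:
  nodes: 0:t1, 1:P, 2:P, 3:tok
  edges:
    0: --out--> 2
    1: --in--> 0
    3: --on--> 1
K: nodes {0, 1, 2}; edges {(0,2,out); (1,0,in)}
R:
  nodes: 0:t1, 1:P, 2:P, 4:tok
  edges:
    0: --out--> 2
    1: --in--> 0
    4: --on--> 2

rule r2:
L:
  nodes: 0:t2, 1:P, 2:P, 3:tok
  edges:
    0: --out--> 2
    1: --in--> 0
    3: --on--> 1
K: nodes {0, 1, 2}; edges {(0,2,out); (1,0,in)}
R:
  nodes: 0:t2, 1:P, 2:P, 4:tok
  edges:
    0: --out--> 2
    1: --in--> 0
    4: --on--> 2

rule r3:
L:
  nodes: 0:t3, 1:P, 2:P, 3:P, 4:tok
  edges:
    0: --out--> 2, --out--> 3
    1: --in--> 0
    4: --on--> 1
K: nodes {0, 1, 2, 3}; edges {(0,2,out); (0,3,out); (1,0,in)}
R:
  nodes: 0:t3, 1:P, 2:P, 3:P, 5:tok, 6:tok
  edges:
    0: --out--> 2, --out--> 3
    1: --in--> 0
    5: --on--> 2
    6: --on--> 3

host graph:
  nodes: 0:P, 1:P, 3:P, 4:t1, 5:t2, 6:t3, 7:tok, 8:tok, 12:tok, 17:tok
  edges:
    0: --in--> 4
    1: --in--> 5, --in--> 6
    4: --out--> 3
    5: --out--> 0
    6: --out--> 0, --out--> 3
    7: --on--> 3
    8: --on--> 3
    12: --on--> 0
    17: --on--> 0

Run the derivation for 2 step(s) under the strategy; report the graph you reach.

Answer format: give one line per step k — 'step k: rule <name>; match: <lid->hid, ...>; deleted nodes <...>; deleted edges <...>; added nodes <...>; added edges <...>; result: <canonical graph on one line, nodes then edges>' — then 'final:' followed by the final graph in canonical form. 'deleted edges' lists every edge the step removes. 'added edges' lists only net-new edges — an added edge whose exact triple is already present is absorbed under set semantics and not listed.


step 1: rule r1; match: 0->4, 1->0, 2->3, 3->12; deleted nodes 12; deleted edges (12,0,on); added nodes 18; added edges (18,3,on); result: nodes: 0:P, 1:P, 3:P, 4:t1, 5:t2, 6:t3, 7:tok, 8:tok, 17:tok, 18:tok edges: (0,4,in); (1,5,in); (1,6,in); (4,3,out); (5,0,out); (6,0,out); (6,3,out); (7,3,on); (8,3,on); (17,0,on); (18,3,on)
step 2: rule r1; match: 0->4, 1->0, 2->3, 3->17; deleted nodes 17; deleted edges (17,0,on); added nodes 19; added edges (19,3,on); result: nodes: 0:P, 1:P, 3:P, 4:t1, 5:t2, 6:t3, 7:tok, 8:tok, 18:tok, 19:tok edges: (0,4,in); (1,5,in); (1,6,in); (4,3,out); (5,0,out); (6,0,out); (6,3,out); (7,3,on); (8,3,on); (18,3,on); (19,3,on)
final:
nodes: 0:P, 1:P, 3:P, 4:t1, 5:t2, 6:t3, 7:tok, 8:tok, 18:tok, 19:tok
edges: (0,4,in); (1,5,in); (1,6,in); (4,3,out); (5,0,out); (6,0,out); (6,3,out); (7,3,on); (8,3,on); (18,3,on); (19,3,on)


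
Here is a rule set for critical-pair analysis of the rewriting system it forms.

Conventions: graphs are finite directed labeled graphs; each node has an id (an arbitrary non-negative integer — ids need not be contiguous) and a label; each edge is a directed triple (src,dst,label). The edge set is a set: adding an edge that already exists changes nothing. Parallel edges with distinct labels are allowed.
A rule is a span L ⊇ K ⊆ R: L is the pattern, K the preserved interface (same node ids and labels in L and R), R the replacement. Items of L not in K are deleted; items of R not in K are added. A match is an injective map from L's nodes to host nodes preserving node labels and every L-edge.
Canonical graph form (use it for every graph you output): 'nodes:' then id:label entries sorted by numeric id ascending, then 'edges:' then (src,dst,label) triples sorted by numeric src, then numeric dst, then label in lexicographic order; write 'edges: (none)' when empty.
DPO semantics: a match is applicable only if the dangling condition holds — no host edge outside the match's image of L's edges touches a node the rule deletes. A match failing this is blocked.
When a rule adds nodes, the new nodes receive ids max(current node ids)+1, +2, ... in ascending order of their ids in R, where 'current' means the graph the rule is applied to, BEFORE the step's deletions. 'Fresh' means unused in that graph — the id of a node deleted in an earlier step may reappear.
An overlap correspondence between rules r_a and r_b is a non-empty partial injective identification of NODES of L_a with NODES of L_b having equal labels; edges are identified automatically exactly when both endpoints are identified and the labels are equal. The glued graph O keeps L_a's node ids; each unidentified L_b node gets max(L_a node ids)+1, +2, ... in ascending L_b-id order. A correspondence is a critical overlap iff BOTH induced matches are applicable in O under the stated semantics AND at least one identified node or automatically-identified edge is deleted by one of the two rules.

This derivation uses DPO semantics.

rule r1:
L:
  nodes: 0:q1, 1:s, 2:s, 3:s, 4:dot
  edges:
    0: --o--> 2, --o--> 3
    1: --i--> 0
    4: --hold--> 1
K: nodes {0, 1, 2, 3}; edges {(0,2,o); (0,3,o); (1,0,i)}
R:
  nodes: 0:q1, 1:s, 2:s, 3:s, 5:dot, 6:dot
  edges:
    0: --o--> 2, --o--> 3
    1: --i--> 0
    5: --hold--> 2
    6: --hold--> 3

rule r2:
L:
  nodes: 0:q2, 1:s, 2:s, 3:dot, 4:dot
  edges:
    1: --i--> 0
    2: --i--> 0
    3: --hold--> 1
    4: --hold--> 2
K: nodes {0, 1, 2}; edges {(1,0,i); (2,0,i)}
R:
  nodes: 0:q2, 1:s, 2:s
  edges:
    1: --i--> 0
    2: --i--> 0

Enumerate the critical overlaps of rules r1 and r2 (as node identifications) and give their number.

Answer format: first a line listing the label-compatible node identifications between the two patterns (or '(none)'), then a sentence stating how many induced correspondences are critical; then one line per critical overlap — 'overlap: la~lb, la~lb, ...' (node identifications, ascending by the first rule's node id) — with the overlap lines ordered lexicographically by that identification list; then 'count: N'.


label-compatible node identifications between L(r1) and L(r2): 1~1, 1~2, 2~1, 2~2, 3~1, 3~2, 4~3, 4~4
6 of the induced correspondences are critical overlaps of r1 and r2.
overlap: 1~1, 2~2, 4~3
overlap: 1~1, 3~2, 4~3
overlap: 1~1, 4~3
overlap: 1~2, 2~1, 4~4
overlap: 1~2, 3~1, 4~4
overlap: 1~2, 4~4
count: 6


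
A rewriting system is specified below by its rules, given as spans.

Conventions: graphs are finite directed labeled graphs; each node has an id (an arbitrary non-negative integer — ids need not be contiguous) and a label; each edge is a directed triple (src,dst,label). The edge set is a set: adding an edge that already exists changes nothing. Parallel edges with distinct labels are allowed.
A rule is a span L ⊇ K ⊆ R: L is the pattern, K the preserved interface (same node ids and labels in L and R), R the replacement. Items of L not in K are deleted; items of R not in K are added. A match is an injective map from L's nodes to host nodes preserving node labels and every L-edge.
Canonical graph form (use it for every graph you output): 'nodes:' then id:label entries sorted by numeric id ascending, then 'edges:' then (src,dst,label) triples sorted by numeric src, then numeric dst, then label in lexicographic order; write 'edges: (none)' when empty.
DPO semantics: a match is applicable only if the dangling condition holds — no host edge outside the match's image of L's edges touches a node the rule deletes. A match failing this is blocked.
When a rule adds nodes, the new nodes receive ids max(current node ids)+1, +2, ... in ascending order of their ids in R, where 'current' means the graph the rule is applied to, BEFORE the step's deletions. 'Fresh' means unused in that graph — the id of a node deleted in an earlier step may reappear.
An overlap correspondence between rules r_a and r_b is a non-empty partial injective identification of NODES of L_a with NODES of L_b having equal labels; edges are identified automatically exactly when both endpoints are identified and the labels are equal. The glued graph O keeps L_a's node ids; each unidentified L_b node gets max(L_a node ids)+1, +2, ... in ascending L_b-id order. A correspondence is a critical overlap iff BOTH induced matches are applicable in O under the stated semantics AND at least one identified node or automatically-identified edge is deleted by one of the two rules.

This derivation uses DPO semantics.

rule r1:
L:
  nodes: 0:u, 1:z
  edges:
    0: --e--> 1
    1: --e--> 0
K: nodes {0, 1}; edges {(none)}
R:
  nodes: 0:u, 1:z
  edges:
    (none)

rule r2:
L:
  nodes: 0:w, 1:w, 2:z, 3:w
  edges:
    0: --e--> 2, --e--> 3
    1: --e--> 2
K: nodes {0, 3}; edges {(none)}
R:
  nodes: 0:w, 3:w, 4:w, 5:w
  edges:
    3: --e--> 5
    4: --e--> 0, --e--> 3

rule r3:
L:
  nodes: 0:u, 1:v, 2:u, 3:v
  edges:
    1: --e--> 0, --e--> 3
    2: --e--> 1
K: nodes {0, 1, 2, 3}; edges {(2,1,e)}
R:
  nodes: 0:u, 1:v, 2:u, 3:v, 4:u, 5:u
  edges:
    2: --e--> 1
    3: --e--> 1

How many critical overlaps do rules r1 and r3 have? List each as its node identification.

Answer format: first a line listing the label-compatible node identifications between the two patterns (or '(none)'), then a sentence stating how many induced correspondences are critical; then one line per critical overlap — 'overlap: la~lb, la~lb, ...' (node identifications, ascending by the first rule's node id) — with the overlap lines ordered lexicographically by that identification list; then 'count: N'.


label-compatible node identifications between L(r1) and L(r3): 0~0, 0~2
0 of the induced correspondences are critical overlaps of r1 and r3.
count: 0


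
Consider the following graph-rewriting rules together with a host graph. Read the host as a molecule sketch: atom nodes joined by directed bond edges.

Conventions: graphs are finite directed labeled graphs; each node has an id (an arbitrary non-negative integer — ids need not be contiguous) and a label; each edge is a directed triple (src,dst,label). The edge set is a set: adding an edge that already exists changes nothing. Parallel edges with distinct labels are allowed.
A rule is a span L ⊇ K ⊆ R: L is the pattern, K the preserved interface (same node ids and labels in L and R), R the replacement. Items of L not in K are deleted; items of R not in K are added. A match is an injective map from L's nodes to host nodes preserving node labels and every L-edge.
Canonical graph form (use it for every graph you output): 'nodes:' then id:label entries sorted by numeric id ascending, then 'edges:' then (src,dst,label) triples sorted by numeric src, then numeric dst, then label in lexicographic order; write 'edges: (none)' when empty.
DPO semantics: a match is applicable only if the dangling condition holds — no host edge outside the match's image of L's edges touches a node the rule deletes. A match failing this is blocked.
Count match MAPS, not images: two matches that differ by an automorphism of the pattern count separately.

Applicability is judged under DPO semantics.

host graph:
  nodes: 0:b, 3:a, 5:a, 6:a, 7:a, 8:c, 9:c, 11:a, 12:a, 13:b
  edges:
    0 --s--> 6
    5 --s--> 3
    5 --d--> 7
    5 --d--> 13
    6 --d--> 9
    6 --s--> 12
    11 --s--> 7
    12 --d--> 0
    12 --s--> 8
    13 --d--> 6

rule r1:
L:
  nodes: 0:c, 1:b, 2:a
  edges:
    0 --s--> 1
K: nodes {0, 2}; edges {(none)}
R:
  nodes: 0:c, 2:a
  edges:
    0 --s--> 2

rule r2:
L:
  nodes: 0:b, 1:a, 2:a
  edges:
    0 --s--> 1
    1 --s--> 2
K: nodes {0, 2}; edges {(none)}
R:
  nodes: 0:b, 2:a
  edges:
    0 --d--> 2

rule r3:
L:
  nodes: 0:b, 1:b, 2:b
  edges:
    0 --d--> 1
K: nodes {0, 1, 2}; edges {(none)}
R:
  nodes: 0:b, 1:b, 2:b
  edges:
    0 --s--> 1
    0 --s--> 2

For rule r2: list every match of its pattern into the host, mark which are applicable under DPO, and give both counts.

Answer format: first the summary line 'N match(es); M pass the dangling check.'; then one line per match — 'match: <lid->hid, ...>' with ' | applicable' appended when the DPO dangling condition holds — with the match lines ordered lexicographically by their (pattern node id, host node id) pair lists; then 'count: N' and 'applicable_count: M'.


1 match(es); 0 pass the dangling check.
match: 0->0, 1->6, 2->12
count: 1
applicable_count: 0


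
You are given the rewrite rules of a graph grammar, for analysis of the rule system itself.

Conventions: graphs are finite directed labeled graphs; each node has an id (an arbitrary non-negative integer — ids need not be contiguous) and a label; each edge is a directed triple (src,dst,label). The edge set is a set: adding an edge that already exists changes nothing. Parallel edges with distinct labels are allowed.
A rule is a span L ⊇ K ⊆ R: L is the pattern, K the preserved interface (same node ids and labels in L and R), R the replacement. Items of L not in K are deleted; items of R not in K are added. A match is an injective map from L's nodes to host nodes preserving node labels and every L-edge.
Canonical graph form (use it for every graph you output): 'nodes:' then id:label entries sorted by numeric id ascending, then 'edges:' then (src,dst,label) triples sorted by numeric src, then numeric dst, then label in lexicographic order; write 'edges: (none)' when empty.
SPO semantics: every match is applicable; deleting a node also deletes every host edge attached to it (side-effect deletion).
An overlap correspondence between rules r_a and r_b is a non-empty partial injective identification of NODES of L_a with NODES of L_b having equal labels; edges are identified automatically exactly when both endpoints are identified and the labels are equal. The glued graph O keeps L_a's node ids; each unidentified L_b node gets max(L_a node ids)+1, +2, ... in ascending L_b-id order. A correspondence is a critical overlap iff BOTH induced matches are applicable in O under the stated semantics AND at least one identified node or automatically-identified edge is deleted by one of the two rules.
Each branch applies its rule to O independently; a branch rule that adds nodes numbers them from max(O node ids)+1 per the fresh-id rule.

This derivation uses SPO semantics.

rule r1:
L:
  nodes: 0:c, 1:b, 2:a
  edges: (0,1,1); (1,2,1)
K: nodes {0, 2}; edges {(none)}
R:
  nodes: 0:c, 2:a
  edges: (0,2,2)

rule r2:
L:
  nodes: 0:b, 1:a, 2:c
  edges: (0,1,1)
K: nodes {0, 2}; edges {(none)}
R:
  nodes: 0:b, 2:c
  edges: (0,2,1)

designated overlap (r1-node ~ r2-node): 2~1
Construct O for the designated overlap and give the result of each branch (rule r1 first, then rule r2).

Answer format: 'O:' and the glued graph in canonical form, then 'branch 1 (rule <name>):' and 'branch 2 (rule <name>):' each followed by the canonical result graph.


O:
nodes: 0:c, 1:b, 2:a, 3:b, 4:c
edges: (0,1,1); (1,2,1); (3,2,1)
branch 1 (rule r1):
nodes: 0:c, 2:a, 3:b, 4:c
edges: (0,2,2); (3,2,1)
branch 2 (rule r2):
nodes: 0:c, 1:b, 3:b, 4:c
edges: (0,1,1); (3,4,1)


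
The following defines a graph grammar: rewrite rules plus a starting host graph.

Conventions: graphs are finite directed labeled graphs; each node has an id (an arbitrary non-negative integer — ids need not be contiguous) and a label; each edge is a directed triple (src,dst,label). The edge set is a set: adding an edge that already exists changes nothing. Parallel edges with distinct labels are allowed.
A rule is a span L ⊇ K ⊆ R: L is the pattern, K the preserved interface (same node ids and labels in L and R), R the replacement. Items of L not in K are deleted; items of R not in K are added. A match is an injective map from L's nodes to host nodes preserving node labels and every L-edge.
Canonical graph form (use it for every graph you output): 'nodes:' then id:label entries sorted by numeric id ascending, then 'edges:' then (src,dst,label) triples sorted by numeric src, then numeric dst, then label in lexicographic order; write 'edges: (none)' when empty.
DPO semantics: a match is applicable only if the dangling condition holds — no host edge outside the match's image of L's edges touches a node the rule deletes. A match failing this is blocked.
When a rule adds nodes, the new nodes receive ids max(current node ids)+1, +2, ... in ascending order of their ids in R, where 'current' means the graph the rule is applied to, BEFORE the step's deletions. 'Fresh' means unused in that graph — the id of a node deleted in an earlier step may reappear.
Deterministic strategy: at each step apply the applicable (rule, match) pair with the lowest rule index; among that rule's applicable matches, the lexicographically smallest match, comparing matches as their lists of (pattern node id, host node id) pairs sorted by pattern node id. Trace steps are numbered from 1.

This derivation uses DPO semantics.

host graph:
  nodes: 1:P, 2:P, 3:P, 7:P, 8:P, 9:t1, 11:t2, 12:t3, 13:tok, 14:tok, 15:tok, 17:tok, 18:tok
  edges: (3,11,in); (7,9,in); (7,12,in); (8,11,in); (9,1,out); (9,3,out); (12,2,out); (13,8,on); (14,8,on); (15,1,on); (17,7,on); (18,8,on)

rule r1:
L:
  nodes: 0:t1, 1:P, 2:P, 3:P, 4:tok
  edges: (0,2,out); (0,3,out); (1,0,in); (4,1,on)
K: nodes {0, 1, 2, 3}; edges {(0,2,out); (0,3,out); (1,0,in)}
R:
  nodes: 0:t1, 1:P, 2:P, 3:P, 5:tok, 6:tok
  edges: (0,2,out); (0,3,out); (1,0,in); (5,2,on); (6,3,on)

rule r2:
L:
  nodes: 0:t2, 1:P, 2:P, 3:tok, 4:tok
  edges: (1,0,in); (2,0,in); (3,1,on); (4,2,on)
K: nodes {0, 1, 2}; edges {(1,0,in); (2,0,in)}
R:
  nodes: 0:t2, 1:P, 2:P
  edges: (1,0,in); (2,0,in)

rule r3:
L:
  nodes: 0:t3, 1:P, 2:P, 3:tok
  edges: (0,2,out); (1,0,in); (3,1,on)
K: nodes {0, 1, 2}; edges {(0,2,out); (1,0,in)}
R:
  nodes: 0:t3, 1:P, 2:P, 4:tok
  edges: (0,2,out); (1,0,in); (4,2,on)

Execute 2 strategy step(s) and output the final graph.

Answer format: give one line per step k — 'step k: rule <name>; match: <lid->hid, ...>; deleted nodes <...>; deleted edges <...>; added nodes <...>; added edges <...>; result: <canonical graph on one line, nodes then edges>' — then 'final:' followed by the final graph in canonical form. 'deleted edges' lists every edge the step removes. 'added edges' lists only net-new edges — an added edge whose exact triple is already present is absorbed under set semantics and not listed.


step 1: rule r1; match: 0->9, 1->7, 2->1, 3->3, 4->17; deleted nodes 17; deleted edges (17,7,on); added nodes 19, 20; added edges (19,1,on); (20,3,on); result: nodes: 1:P, 2:P, 3:P, 7:P, 8:P, 9:t1, 11:t2, 12:t3, 13:tok, 14:tok, 15:tok, 18:tok, 19:tok, 20:tok edges: (3,11,in); (7,9,in); (7,12,in); (8,11,in); (9,1,out); (9,3,out); (12,2,out); (13,8,on); (14,8,on); (15,1,on); (18,8,on); (19,1,on); (20,3,on)
step 2: rule r2; match: 0->11, 1->3, 2->8, 3->20, 4->13; deleted nodes 13, 20; deleted edges (13,8,on); (20,3,on); added nodes (none); added edges (none); result: nodes: 1:P, 2:P, 3:P, 7:P, 8:P, 9:t1, 11:t2, 12:t3, 14:tok, 15:tok, 18:tok, 19:tok edges: (3,11,in); (7,9,in); (7,12,in); (8,11,in); (9,1,out); (9,3,out); (12,2,out); (14,8,on); (15,1,on); (18,8,on); (19,1,on)
final:
nodes: 1:P, 2:P, 3:P, 7:P, 8:P, 9:t1, 11:t2, 12:t3, 14:tok, 15:tok, 18:tok, 19:tok
edges: (3,11,in); (7,9,in); (7,12,in); (8,11,in); (9,1,out); (9,3,out); (12,2,out); (14,8,on); (15,1,on); (18,8,on); (19,1,on)


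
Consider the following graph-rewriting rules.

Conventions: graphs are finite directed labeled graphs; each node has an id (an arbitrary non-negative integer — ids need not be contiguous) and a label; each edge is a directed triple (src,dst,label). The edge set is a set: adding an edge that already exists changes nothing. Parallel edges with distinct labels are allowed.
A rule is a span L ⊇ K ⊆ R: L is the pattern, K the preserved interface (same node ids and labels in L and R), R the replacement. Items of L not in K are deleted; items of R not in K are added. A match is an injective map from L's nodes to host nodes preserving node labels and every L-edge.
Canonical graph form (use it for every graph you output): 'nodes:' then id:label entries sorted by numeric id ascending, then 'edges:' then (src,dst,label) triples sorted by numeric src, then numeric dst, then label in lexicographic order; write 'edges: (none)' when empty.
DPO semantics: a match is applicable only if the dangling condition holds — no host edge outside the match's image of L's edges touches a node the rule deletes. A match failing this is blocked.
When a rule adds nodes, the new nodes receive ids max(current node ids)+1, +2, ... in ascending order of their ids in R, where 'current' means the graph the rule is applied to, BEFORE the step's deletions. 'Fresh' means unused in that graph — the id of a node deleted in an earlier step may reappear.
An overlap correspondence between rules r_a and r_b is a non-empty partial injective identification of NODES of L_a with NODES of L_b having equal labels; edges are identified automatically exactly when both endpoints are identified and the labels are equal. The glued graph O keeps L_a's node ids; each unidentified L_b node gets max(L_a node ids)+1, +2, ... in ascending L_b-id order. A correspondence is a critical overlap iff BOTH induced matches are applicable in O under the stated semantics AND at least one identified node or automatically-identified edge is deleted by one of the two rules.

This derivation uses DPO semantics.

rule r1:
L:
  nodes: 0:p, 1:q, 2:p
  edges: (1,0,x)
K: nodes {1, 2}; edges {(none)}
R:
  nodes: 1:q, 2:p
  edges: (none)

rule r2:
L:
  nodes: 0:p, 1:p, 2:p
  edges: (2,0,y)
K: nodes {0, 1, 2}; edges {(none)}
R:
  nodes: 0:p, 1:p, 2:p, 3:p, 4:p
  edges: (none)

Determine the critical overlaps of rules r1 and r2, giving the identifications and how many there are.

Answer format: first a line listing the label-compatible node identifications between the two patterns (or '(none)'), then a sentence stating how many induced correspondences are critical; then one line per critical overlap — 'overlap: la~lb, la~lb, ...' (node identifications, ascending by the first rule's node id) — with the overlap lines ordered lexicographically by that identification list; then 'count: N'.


label-compatible node identifications between L(r1) and L(r2): 0~0, 0~1, 0~2, 2~0, 2~1, 2~2
3 of the induced correspondences are critical overlaps of r1 and r2.
overlap: 0~1
overlap: 0~1, 2~0
overlap: 0~1, 2~2
count: 3


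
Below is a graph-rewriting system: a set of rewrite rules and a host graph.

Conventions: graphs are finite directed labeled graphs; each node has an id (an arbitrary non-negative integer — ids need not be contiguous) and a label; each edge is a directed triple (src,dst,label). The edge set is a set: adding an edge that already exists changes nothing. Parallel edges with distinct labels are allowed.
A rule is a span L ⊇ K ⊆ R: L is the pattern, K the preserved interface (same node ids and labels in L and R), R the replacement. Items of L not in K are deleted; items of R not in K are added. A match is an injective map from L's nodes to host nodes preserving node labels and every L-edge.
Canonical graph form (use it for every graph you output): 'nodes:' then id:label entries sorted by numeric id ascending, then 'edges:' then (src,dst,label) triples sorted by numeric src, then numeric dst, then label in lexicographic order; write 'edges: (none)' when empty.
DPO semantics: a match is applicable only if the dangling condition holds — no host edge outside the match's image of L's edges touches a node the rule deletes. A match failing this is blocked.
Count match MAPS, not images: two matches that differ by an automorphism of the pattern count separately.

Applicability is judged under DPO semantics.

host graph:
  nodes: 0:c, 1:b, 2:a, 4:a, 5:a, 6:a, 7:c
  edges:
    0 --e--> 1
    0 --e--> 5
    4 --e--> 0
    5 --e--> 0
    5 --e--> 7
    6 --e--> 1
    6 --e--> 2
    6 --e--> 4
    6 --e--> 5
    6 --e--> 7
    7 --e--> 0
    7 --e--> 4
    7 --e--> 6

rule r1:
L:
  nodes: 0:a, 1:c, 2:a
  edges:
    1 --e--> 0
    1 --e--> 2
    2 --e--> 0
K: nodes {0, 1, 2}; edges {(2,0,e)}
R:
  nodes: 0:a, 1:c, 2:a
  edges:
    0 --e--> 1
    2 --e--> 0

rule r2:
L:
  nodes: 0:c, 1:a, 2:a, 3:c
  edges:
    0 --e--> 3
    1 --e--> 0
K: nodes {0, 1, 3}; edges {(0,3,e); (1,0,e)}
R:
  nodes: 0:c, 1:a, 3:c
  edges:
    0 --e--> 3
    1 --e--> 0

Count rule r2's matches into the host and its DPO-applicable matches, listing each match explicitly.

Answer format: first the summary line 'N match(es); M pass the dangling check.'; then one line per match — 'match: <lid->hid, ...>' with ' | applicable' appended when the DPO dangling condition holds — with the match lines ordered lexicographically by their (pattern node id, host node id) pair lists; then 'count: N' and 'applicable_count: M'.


6 match(es); 0 pass the dangling check.
match: 0->7, 1->5, 2->2, 3->0
match: 0->7, 1->5, 2->4, 3->0
match: 0->7, 1->5, 2->6, 3->0
match: 0->7, 1->6, 2->2, 3->0
match: 0->7, 1->6, 2->4, 3->0
match: 0->7, 1->6, 2->5, 3->0
count: 6
applicable_count: 0


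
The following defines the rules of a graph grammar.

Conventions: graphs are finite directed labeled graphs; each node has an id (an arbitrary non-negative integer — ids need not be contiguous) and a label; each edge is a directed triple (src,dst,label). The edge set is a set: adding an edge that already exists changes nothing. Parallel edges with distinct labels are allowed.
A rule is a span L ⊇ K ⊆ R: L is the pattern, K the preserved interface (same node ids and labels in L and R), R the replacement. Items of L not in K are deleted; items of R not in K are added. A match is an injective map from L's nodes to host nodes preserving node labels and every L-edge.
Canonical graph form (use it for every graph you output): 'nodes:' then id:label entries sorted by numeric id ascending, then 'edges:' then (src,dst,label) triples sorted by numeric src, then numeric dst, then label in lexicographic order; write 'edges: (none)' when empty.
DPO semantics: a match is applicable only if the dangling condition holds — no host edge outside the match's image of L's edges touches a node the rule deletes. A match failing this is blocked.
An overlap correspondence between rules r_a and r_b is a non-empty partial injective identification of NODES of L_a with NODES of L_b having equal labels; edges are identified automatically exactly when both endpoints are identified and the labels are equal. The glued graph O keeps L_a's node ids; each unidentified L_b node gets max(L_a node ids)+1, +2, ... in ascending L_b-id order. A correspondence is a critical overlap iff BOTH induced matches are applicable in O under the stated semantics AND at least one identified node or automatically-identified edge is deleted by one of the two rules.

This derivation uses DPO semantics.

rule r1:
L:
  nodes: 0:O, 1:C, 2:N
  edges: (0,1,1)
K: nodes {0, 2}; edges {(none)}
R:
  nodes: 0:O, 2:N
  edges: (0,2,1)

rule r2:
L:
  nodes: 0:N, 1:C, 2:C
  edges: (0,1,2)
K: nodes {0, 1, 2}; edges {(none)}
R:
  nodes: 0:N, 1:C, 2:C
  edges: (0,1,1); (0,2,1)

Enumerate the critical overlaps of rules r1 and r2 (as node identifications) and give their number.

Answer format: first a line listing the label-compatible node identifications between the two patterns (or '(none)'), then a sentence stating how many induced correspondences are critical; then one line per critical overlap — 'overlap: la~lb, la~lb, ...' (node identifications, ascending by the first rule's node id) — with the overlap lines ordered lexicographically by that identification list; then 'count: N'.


label-compatible node identifications between L(r1) and L(r2): 1~1, 1~2, 2~0
2 of the induced correspondences are critical overlaps of r1 and r2.
overlap: 1~2
overlap: 1~2, 2~0
count: 2


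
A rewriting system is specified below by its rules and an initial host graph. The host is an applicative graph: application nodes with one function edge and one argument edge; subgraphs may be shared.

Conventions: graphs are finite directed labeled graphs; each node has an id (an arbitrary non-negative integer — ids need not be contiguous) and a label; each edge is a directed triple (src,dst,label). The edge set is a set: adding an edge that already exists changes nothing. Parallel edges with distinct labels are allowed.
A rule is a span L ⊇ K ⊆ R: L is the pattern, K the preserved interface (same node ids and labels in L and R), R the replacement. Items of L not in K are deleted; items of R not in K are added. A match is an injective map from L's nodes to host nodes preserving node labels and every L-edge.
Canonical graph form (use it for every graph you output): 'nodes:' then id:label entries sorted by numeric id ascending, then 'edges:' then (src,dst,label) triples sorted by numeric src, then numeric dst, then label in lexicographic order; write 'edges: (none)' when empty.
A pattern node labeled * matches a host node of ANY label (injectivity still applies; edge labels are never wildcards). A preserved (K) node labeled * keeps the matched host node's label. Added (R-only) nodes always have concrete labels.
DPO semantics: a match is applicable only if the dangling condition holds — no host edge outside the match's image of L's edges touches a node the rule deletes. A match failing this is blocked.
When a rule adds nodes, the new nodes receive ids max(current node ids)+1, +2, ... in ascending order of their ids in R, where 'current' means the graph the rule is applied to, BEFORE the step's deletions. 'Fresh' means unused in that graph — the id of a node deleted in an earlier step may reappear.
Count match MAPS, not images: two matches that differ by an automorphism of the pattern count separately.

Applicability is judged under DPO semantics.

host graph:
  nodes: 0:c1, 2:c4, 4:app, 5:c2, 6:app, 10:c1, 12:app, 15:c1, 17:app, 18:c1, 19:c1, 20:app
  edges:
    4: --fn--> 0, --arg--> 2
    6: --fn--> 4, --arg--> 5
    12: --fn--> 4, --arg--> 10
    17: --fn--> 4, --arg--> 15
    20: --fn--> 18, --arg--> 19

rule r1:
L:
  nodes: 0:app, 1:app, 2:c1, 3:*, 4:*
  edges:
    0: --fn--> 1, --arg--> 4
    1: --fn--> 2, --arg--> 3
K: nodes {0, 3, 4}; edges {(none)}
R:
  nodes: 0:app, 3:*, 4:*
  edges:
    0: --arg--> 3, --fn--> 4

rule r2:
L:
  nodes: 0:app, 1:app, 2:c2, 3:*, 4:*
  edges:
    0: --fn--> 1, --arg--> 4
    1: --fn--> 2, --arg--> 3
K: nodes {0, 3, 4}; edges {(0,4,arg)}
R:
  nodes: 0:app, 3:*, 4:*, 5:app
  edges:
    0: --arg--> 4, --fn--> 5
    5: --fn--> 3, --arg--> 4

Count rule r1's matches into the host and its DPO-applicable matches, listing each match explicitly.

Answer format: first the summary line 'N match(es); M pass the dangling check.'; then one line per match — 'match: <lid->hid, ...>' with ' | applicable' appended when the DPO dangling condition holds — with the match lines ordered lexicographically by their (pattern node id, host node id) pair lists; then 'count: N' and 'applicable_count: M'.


3 match(es); 0 pass the dangling check.
match: 0->6, 1->4, 2->0, 3->2, 4->5
match: 0->12, 1->4, 2->0, 3->2, 4->10
match: 0->17, 1->4, 2->0, 3->2, 4->15
count: 3
applicable_count: 0


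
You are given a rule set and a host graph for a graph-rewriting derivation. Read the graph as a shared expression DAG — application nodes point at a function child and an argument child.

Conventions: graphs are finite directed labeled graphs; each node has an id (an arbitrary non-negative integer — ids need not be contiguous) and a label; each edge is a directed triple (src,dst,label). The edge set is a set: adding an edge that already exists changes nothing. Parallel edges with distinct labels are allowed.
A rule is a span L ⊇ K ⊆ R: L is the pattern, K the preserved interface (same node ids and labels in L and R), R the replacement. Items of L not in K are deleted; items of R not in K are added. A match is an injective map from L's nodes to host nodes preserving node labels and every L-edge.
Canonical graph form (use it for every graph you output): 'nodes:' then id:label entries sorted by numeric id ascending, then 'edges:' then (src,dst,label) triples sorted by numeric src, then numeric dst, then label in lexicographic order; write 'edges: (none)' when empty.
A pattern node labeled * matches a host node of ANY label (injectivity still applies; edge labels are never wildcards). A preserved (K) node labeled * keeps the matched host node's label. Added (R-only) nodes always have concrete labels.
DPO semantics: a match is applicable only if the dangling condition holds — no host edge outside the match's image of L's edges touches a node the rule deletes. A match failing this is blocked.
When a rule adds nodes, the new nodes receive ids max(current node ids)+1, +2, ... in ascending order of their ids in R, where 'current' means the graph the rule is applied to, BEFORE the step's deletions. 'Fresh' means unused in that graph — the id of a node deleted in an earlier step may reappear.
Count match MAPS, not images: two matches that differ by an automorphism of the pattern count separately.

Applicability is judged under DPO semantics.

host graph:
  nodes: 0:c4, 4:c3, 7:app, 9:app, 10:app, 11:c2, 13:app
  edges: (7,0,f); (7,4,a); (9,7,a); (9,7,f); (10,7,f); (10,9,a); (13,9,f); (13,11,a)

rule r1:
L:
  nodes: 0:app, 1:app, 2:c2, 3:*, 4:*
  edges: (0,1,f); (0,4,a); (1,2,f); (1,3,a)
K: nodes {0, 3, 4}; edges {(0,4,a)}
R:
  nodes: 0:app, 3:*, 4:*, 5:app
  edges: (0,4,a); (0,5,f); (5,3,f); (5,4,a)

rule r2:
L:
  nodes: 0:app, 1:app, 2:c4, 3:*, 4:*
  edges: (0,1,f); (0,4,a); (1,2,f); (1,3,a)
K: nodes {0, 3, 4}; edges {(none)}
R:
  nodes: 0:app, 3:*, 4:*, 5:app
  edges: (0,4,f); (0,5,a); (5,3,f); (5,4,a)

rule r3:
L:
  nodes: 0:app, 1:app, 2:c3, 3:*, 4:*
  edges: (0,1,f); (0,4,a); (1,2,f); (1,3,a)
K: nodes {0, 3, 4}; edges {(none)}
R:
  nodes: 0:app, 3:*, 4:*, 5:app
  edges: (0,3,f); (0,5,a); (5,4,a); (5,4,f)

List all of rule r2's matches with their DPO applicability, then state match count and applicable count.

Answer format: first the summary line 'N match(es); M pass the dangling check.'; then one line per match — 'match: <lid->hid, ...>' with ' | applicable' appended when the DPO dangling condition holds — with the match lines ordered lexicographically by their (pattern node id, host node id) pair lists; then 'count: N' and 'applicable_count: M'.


1 match(es); 0 pass the dangling check.
match: 0->10, 1->7, 2->0, 3->4, 4->9
count: 1
applicable_count: 0


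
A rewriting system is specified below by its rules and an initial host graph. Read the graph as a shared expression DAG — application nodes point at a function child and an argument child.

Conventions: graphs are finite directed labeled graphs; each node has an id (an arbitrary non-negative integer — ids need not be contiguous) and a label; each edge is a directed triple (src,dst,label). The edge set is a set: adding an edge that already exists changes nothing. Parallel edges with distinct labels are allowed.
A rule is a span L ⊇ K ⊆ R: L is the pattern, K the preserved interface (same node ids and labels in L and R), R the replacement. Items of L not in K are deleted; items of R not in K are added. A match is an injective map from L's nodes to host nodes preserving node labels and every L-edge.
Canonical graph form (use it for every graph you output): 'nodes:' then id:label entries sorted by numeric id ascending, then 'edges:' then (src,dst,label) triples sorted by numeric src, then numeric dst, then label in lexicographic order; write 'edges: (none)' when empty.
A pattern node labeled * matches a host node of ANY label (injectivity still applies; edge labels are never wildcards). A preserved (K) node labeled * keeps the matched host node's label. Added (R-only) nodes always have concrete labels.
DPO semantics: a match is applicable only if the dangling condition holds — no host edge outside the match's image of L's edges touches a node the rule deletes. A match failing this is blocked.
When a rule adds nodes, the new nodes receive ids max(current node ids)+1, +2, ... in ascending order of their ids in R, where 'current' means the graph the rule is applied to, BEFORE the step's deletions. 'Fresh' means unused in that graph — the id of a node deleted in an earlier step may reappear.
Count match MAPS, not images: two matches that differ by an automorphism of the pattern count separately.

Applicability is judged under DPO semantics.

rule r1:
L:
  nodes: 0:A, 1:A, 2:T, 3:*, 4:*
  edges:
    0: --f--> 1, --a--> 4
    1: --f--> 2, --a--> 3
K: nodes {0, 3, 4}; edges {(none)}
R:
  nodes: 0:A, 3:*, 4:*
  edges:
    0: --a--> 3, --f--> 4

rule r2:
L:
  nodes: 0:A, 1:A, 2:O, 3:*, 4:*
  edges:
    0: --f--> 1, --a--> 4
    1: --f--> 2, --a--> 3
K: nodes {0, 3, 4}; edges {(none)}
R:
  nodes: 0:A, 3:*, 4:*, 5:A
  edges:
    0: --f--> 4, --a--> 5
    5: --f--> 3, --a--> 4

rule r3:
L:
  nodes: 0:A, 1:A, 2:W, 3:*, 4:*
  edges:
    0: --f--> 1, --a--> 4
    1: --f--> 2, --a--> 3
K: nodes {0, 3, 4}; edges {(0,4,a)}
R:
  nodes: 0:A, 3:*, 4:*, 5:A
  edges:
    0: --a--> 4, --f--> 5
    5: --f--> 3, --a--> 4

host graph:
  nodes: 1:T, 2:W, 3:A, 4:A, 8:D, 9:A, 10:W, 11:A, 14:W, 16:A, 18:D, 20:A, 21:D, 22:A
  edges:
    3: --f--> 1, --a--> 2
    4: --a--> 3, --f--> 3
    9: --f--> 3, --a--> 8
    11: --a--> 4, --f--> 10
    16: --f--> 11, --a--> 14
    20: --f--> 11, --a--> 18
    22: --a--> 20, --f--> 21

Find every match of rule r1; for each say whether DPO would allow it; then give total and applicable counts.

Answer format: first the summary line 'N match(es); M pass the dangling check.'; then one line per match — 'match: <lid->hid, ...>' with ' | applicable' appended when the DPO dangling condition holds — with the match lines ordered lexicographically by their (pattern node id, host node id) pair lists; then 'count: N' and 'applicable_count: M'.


1 match(es); 0 pass the dangling check.
match: 0->9, 1->3, 2->1, 3->2, 4->8
count: 1
applicable_count: 0
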